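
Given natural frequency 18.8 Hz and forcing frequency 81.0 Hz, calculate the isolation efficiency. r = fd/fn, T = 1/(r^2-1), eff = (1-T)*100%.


r = 81.0 / 18.8 = 4.30851
r^2 - 1 = 4.30851^2 - 1 = 17.5633
T = 1/17.5633 = 0.0569369
Efficiency = (1 - 0.0569369)*100 = 94.306 %


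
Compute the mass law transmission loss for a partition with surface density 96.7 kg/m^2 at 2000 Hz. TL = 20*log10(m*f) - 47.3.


m * f = 96.7 * 2000 = 193400
20*log10(193400) = 105.729 dB
TL = 105.729 - 47.3 = 58.429 dB


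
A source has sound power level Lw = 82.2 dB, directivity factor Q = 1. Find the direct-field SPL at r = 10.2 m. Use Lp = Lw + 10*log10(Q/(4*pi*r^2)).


4*pi*r^2 = 4*pi*10.2^2 = 1307.41 m^2
Q / (4*pi*r^2) = 1 / 1307.41 = 0.000764871
Lp = 82.2 + 10*log10(0.000764871) = 51.036 dB


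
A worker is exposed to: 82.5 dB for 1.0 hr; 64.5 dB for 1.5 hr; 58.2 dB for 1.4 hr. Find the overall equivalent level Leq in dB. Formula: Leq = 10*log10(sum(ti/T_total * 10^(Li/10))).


T_total = 1.0 + 1.5 + 1.4 = 3.9 hr
(1.0/3.9) * 10^(82.5/10) = 4.55969e+07
(1.5/3.9) * 10^(64.5/10) = 1.08399e+06
(1.4/3.9) * 10^(58.2/10) = 237172
Sum = 4.55969e+07 + 1.08399e+06 + 237172 = 4.69181e+07
Leq = 10*log10(4.69181e+07) = 76.713 dB


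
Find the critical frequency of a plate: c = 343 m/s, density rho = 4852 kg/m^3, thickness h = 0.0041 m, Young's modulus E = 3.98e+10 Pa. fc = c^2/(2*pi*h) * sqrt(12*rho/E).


12*rho/E = 12*4852/3.98e+10 = 1.46291e-06
sqrt(12*rho/E) = sqrt(1.46291e-06) = 0.00120951
c^2/(2*pi*h) = 343^2/(2*pi*0.0041) = 4.56693e+06
fc = 4.56693e+06 * 0.00120951 = 5523.7 Hz


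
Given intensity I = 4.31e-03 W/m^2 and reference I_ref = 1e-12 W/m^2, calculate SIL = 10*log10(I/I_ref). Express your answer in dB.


I / I_ref = 4.31e-03 / 1e-12 = 4.31e+09
SIL = 10 * log10(4.31e+09) = 96.345 dB


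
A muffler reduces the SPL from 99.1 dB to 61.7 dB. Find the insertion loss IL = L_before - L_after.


Insertion loss = SPL without muffler - SPL with muffler
IL = 99.1 - 61.7 = 37.4 dB


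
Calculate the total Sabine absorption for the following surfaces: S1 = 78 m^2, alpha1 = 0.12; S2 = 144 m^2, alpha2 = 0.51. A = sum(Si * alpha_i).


78 * 0.12 = 9.36
144 * 0.51 = 73.44
A_total = 9.36 + 73.44 = 82.8 m^2


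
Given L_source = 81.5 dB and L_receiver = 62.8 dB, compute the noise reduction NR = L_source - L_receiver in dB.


NR = L_source - L_receiver (difference between source and receiving room levels)
NR = 81.5 - 62.8 = 18.7 dB


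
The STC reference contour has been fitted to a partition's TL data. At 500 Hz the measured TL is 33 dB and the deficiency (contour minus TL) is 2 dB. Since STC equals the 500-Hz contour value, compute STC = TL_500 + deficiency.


By ASTM E413, STC = value of the fitted reference contour at 500 Hz.
Contour value at 500 Hz = TL_500 + deficiency = 33 + 2 = 35
STC = 35


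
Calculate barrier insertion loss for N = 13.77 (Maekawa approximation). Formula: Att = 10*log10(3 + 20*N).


3 + 20*N = 3 + 20*13.77 = 278.4
Att = 10*log10(278.4) = 24.447 dB


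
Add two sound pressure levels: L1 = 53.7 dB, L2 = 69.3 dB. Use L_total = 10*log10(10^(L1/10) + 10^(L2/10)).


10^(53.7/10) = 234423
10^(69.3/10) = 8.51138e+06
Sum = 234423 + 8.51138e+06 = 8.7458e+06
L_total = 10*log10(8.7458e+06) = 69.418 dB


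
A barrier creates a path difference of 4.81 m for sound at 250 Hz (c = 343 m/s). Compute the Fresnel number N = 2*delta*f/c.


N = 2*delta*f/c = 2*delta/lambda, where lambda = c/f
lambda = 343 / 250 = 1.372 m
N = 2 * 4.81 / 1.372 = 7.0117


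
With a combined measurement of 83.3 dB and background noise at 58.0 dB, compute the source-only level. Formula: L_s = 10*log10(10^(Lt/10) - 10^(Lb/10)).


10^(83.3/10) = 2.13796e+08
10^(58.0/10) = 630957
Difference = 2.13796e+08 - 630957 = 2.13165e+08
L_source = 10*log10(2.13165e+08) = 83.287 dB


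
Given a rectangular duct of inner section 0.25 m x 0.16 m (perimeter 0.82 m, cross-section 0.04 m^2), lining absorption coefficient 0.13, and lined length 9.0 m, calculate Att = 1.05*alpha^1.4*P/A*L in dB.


alpha^1.4 = 0.13^1.4 = 0.0574805
Attenuation rate = 1.05 * alpha^1.4 * P / A
= 1.05 * 0.0574805 * 0.82 / 0.04 = 1.23727 dB/m
Total Att = 1.23727 * 9.0 = 11.135 dB


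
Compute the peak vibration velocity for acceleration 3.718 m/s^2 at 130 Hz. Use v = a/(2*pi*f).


omega = 2*pi*f = 2*pi*130 = 816.814 rad/s
v = a / omega = 3.718 / 816.814 = 0.0045518 m/s


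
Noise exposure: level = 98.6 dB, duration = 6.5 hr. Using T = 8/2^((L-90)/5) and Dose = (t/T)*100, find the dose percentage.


T_allowed = 8 / 2^((98.6 - 90)/5) = 2.42839 hr
Dose = 6.5 / 2.42839 * 100 = 267.67 %


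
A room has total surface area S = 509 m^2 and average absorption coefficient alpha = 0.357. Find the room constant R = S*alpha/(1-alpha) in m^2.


R = 509 * 0.357 / (1 - 0.357) = 282.6 m^2


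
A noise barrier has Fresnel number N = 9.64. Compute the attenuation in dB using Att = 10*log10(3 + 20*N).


3 + 20*N = 3 + 20*9.64 = 195.8
Att = 10*log10(195.8) = 22.918 dB


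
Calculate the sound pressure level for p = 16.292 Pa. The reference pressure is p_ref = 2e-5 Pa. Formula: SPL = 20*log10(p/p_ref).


p / p_ref = 16.292 / 2e-5 = 814600
SPL = 20 * log10(814600) = 118.22 dB


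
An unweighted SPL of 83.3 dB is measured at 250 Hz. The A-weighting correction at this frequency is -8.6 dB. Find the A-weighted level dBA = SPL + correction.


A-weighting table: 250 Hz -> -8.6 dB correction
SPL_A = SPL + correction = 83.3 + (-8.6) = 74.7 dBA


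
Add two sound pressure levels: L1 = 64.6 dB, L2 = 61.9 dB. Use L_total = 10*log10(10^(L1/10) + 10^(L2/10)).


10^(64.6/10) = 2.88403e+06
10^(61.9/10) = 1.54882e+06
Sum = 2.88403e+06 + 1.54882e+06 = 4.43285e+06
L_total = 10*log10(4.43285e+06) = 66.467 dB


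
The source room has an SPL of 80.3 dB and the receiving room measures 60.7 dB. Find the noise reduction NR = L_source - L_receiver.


NR = L_source - L_receiver (difference between source and receiving room levels)
NR = 80.3 - 60.7 = 19.6 dB


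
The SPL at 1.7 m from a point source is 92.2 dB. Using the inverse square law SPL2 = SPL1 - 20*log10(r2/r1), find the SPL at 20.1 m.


r2/r1 = 20.1/1.7 = 11.8235
Correction = 20*log10(11.8235) = 21.4549 dB
SPL2 = 92.2 - 21.4549 = 70.745 dB


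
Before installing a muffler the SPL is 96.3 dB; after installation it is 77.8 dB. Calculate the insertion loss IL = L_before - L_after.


Insertion loss = SPL without muffler - SPL with muffler
IL = 96.3 - 77.8 = 18.5 dB


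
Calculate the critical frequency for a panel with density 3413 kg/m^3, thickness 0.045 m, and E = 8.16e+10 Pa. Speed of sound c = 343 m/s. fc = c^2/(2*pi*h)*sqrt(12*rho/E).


12*rho/E = 12*3413/8.16e+10 = 5.01912e-07
sqrt(12*rho/E) = sqrt(5.01912e-07) = 0.000708457
c^2/(2*pi*h) = 343^2/(2*pi*0.045) = 416098
fc = 416098 * 0.000708457 = 294.79 Hz


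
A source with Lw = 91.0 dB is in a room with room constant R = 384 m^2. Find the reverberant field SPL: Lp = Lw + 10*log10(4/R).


4/R = 4/384 = 0.0104167
Lp = 91.0 + 10*log10(0.0104167) = 71.177 dB


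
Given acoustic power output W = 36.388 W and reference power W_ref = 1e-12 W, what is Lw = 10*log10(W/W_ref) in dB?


W / W_ref = 36.388 / 1e-12 = 3.6388e+13
Lw = 10 * log10(3.6388e+13) = 135.61 dB


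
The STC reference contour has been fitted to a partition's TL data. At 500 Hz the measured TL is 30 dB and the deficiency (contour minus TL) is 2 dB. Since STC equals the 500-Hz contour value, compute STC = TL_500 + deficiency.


By ASTM E413, STC = value of the fitted reference contour at 500 Hz.
Contour value at 500 Hz = TL_500 + deficiency = 30 + 2 = 32
STC = 32


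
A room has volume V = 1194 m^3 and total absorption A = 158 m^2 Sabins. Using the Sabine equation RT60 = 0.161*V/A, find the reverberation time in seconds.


RT60 = 0.161 * 1194 / 158 = 1.2167 s


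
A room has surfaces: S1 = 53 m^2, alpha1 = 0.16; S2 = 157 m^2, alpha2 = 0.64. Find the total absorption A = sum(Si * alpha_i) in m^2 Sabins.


53 * 0.16 = 8.48
157 * 0.64 = 100.48
A_total = 8.48 + 100.48 = 108.96 m^2


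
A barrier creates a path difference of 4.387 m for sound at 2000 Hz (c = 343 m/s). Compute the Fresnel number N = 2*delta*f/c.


N = 2*delta*f/c = 2*delta/lambda, where lambda = c/f
lambda = 343 / 2000 = 0.1715 m
N = 2 * 4.387 / 0.1715 = 51.16


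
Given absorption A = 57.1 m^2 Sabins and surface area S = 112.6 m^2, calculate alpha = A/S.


Absorption coefficient = absorbed power / incident power
alpha = A / S = 57.1 / 112.6 = 0.5071


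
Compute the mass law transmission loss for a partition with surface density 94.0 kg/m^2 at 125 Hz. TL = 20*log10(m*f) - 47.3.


m * f = 94.0 * 125 = 11750
20*log10(11750) = 81.4008 dB
TL = 81.4008 - 47.3 = 34.101 dB


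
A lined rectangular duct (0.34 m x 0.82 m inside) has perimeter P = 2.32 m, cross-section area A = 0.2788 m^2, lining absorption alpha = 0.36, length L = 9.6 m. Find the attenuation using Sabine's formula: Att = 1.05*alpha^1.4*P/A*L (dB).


alpha^1.4 = 0.36^1.4 = 0.239234
Attenuation rate = 1.05 * alpha^1.4 * P / A
= 1.05 * 0.239234 * 2.32 / 0.2788 = 2.09029 dB/m
Total Att = 2.09029 * 9.6 = 20.067 dB


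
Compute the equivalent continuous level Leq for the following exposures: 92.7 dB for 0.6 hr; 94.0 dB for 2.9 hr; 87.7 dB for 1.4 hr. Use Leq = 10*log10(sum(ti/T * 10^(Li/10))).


T_total = 0.6 + 2.9 + 1.4 = 4.9 hr
(0.6/4.9) * 10^(92.7/10) = 2.28011e+08
(2.9/4.9) * 10^(94.0/10) = 1.48663e+09
(1.4/4.9) * 10^(87.7/10) = 1.68241e+08
Sum = 2.28011e+08 + 1.48663e+09 + 1.68241e+08 = 1.88288e+09
Leq = 10*log10(1.88288e+09) = 92.748 dB


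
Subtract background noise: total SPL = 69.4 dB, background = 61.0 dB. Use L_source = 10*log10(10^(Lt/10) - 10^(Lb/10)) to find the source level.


10^(69.4/10) = 8.70964e+06
10^(61.0/10) = 1.25893e+06
Difference = 8.70964e+06 - 1.25893e+06 = 7.45071e+06
L_source = 10*log10(7.45071e+06) = 68.722 dB


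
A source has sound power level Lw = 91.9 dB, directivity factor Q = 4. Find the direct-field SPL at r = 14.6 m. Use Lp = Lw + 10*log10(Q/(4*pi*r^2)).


4*pi*r^2 = 4*pi*14.6^2 = 2678.65 m^2
Q / (4*pi*r^2) = 4 / 2678.65 = 0.00149329
Lp = 91.9 + 10*log10(0.00149329) = 63.641 dB


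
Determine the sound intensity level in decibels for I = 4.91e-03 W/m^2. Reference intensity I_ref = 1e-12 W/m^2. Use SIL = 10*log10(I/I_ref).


I / I_ref = 4.91e-03 / 1e-12 = 4.91e+09
SIL = 10 * log10(4.91e+09) = 96.911 dB


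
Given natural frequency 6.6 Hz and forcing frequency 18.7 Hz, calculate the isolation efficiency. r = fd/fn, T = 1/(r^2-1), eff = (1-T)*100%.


r = 18.7 / 6.6 = 2.83333
r^2 - 1 = 2.83333^2 - 1 = 7.02776
T = 1/7.02776 = 0.142293
Efficiency = (1 - 0.142293)*100 = 85.771 %


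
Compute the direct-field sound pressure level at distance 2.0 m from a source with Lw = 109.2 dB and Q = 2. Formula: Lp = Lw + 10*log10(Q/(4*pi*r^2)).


4*pi*r^2 = 4*pi*2.0^2 = 50.2655 m^2
Q / (4*pi*r^2) = 2 / 50.2655 = 0.0397887
Lp = 109.2 + 10*log10(0.0397887) = 95.198 dB


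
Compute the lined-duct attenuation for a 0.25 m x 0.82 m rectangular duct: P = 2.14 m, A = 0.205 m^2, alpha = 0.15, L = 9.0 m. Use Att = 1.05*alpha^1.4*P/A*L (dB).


alpha^1.4 = 0.15^1.4 = 0.0702308
Attenuation rate = 1.05 * alpha^1.4 * P / A
= 1.05 * 0.0702308 * 2.14 / 0.205 = 0.769798 dB/m
Total Att = 0.769798 * 9.0 = 6.9282 dB


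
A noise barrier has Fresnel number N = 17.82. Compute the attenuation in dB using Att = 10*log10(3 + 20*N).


3 + 20*N = 3 + 20*17.82 = 359.4
Att = 10*log10(359.4) = 25.556 dB


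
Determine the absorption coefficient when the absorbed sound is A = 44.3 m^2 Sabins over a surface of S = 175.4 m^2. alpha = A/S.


Absorption coefficient = absorbed power / incident power
alpha = A / S = 44.3 / 175.4 = 0.25257


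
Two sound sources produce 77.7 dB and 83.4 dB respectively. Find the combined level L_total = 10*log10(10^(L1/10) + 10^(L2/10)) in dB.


10^(77.7/10) = 5.88844e+07
10^(83.4/10) = 2.18776e+08
Sum = 5.88844e+07 + 2.18776e+08 = 2.7766e+08
L_total = 10*log10(2.7766e+08) = 84.435 dB


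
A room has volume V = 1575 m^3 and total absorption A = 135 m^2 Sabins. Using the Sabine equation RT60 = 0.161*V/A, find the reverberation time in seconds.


RT60 = 0.161 * 1575 / 135 = 1.8783 s


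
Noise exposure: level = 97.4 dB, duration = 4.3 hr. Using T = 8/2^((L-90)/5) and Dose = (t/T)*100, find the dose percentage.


T_allowed = 8 / 2^((97.4 - 90)/5) = 2.86791 hr
Dose = 4.3 / 2.86791 * 100 = 149.93 %


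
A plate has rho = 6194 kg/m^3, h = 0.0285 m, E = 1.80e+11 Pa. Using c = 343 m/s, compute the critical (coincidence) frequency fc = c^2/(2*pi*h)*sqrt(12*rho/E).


12*rho/E = 12*6194/1.80e+11 = 4.12933e-07
sqrt(12*rho/E) = sqrt(4.12933e-07) = 0.000642599
c^2/(2*pi*h) = 343^2/(2*pi*0.0285) = 656997
fc = 656997 * 0.000642599 = 422.19 Hz


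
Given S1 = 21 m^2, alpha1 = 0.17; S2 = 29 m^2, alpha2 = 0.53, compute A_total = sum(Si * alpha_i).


21 * 0.17 = 3.57
29 * 0.53 = 15.37
A_total = 3.57 + 15.37 = 18.94 m^2


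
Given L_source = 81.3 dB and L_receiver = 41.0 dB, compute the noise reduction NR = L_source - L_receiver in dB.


NR = L_source - L_receiver (difference between source and receiving room levels)
NR = 81.3 - 41.0 = 40.3 dB


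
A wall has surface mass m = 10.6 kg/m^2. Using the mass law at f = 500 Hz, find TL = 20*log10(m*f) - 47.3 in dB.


m * f = 10.6 * 500 = 5300
20*log10(5300) = 74.4855 dB
TL = 74.4855 - 47.3 = 27.186 dB


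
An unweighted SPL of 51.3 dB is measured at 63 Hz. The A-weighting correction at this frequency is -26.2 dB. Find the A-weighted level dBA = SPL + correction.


A-weighting table: 63 Hz -> -26.2 dB correction
SPL_A = SPL + correction = 51.3 + (-26.2) = 25.1 dBA


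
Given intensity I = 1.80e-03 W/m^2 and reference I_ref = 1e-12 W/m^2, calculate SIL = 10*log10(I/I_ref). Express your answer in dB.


I / I_ref = 1.80e-03 / 1e-12 = 1.8e+09
SIL = 10 * log10(1.8e+09) = 92.553 dB


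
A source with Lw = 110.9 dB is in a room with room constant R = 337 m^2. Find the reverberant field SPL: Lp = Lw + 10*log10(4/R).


4/R = 4/337 = 0.0118694
Lp = 110.9 + 10*log10(0.0118694) = 91.644 dB


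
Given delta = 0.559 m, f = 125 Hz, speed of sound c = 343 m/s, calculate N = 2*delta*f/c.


N = 2*delta*f/c = 2*delta/lambda, where lambda = c/f
lambda = 343 / 125 = 2.744 m
N = 2 * 0.559 / 2.744 = 0.40743


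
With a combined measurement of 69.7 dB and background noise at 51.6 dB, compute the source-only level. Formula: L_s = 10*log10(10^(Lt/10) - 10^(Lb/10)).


10^(69.7/10) = 9.33254e+06
10^(51.6/10) = 144544
Difference = 9.33254e+06 - 144544 = 9.188e+06
L_source = 10*log10(9.188e+06) = 69.632 dB


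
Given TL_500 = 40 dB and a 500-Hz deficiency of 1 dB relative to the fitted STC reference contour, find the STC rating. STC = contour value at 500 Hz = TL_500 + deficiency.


By ASTM E413, STC = value of the fitted reference contour at 500 Hz.
Contour value at 500 Hz = TL_500 + deficiency = 40 + 1 = 41
STC = 41


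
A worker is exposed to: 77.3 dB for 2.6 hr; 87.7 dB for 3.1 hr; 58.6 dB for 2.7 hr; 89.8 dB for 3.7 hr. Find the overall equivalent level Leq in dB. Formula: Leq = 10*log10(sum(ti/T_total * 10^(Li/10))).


T_total = 2.6 + 3.1 + 2.7 + 3.7 = 12.1 hr
(2.6/12.1) * 10^(77.3/10) = 1.15395e+07
(3.1/12.1) * 10^(87.7/10) = 1.50861e+08
(2.7/12.1) * 10^(58.6/10) = 161651
(3.7/12.1) * 10^(89.8/10) = 2.92023e+08
Sum = 1.15395e+07 + 1.50861e+08 + 161651 + 2.92023e+08 = 4.54585e+08
Leq = 10*log10(4.54585e+08) = 86.576 dB


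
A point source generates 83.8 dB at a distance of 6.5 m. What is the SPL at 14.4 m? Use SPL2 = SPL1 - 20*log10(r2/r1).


r2/r1 = 14.4/6.5 = 2.21538
Correction = 20*log10(2.21538) = 6.90896 dB
SPL2 = 83.8 - 6.90896 = 76.891 dB


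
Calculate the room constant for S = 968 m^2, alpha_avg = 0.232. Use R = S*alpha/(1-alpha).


R = 968 * 0.232 / (1 - 0.232) = 292.42 m^2


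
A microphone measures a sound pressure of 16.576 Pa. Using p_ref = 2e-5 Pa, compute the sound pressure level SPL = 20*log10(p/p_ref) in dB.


p / p_ref = 16.576 / 2e-5 = 828800
SPL = 20 * log10(828800) = 118.37 dB


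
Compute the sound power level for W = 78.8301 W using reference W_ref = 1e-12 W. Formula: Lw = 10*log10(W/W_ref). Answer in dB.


W / W_ref = 78.8301 / 1e-12 = 7.88301e+13
Lw = 10 * log10(7.88301e+13) = 138.97 dB


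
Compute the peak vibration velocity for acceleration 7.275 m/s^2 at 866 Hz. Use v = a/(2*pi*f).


omega = 2*pi*f = 2*pi*866 = 5441.24 rad/s
v = a / omega = 7.275 / 5441.24 = 0.001337 m/s


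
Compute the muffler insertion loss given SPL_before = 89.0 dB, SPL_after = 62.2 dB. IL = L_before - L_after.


Insertion loss = SPL without muffler - SPL with muffler
IL = 89.0 - 62.2 = 26.8 dB


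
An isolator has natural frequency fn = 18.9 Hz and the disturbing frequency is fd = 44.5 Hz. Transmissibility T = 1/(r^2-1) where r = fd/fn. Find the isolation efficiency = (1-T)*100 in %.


r = 44.5 / 18.9 = 2.3545
r^2 - 1 = 2.3545^2 - 1 = 4.54367
T = 1/4.54367 = 0.220086
Efficiency = (1 - 0.220086)*100 = 77.991 %


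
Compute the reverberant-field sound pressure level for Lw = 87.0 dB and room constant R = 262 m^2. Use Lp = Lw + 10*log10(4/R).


4/R = 4/262 = 0.0152672
Lp = 87.0 + 10*log10(0.0152672) = 68.838 dB


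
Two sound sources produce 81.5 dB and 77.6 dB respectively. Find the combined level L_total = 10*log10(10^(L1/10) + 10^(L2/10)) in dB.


10^(81.5/10) = 1.41254e+08
10^(77.6/10) = 5.7544e+07
Sum = 1.41254e+08 + 5.7544e+07 = 1.98798e+08
L_total = 10*log10(1.98798e+08) = 82.984 dB


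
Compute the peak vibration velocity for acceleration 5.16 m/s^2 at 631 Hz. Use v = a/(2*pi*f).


omega = 2*pi*f = 2*pi*631 = 3964.69 rad/s
v = a / omega = 5.16 / 3964.69 = 0.0013015 m/s


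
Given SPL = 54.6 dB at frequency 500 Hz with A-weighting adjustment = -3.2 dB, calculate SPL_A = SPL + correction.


A-weighting table: 500 Hz -> -3.2 dB correction
SPL_A = SPL + correction = 54.6 + (-3.2) = 51.4 dBA


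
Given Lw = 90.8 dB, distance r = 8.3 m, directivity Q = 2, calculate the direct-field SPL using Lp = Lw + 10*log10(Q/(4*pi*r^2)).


4*pi*r^2 = 4*pi*8.3^2 = 865.697 m^2
Q / (4*pi*r^2) = 2 / 865.697 = 0.00231028
Lp = 90.8 + 10*log10(0.00231028) = 64.437 dB


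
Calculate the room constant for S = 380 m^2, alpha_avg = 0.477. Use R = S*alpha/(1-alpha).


R = 380 * 0.477 / (1 - 0.477) = 346.58 m^2


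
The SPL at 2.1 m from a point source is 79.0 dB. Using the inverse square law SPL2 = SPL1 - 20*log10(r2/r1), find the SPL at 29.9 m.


r2/r1 = 29.9/2.1 = 14.2381
Correction = 20*log10(14.2381) = 23.069 dB
SPL2 = 79.0 - 23.069 = 55.931 dB


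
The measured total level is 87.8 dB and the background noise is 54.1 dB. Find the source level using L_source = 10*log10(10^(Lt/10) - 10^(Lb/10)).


10^(87.8/10) = 6.0256e+08
10^(54.1/10) = 257040
Difference = 6.0256e+08 - 257040 = 6.02303e+08
L_source = 10*log10(6.02303e+08) = 87.798 dB


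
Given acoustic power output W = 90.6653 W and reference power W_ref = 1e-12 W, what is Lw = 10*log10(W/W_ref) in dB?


W / W_ref = 90.6653 / 1e-12 = 9.06653e+13
Lw = 10 * log10(9.06653e+13) = 139.57 dB


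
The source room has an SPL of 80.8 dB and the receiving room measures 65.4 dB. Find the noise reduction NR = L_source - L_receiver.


NR = L_source - L_receiver (difference between source and receiving room levels)
NR = 80.8 - 65.4 = 15.4 dB


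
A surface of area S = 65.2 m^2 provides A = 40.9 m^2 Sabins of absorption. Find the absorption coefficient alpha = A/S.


Absorption coefficient = absorbed power / incident power
alpha = A / S = 40.9 / 65.2 = 0.6273


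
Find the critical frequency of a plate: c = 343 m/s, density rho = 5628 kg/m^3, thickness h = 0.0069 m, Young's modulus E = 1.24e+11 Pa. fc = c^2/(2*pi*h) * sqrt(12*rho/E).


12*rho/E = 12*5628/1.24e+11 = 5.44645e-07
sqrt(12*rho/E) = sqrt(5.44645e-07) = 0.000738001
c^2/(2*pi*h) = 343^2/(2*pi*0.0069) = 2.71368e+06
fc = 2.71368e+06 * 0.000738001 = 2002.7 Hz


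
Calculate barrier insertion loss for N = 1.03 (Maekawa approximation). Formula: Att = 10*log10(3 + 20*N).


3 + 20*N = 3 + 20*1.03 = 23.6
Att = 10*log10(23.6) = 13.729 dB


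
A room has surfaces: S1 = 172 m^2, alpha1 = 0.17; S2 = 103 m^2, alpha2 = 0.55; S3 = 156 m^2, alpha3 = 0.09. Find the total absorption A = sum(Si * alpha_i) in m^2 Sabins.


172 * 0.17 = 29.24
103 * 0.55 = 56.65
156 * 0.09 = 14.04
A_total = 29.24 + 56.65 + 14.04 = 99.93 m^2


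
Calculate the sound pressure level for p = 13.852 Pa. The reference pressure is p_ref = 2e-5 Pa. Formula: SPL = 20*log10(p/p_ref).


p / p_ref = 13.852 / 2e-5 = 692600
SPL = 20 * log10(692600) = 116.81 dB


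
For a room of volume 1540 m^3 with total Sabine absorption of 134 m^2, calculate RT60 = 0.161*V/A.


RT60 = 0.161 * 1540 / 134 = 1.8503 s


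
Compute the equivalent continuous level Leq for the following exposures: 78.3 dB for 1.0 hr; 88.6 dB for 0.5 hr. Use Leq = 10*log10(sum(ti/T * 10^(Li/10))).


T_total = 1.0 + 0.5 = 1.5 hr
(1.0/1.5) * 10^(78.3/10) = 4.50722e+07
(0.5/1.5) * 10^(88.6/10) = 2.41479e+08
Sum = 4.50722e+07 + 2.41479e+08 = 2.86551e+08
Leq = 10*log10(2.86551e+08) = 84.572 dB


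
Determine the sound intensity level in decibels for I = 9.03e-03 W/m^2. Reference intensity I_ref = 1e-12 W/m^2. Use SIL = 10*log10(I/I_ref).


I / I_ref = 9.03e-03 / 1e-12 = 9.03e+09
SIL = 10 * log10(9.03e+09) = 99.557 dB


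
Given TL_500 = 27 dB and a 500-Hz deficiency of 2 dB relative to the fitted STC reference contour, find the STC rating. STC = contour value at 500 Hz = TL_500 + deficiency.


By ASTM E413, STC = value of the fitted reference contour at 500 Hz.
Contour value at 500 Hz = TL_500 + deficiency = 27 + 2 = 29
STC = 29


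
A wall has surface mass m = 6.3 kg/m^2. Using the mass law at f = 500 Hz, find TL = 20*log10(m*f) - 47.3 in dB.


m * f = 6.3 * 500 = 3150
20*log10(3150) = 69.9662 dB
TL = 69.9662 - 47.3 = 22.666 dB


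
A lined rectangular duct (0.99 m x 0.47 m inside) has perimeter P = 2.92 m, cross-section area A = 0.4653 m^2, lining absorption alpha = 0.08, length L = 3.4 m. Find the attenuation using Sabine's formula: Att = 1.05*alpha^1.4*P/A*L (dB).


alpha^1.4 = 0.08^1.4 = 0.029129
Attenuation rate = 1.05 * alpha^1.4 * P / A
= 1.05 * 0.029129 * 2.92 / 0.4653 = 0.19194 dB/m
Total Att = 0.19194 * 3.4 = 0.6526 dB


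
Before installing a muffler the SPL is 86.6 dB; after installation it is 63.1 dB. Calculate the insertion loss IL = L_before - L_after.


Insertion loss = SPL without muffler - SPL with muffler
IL = 86.6 - 63.1 = 23.5 dB


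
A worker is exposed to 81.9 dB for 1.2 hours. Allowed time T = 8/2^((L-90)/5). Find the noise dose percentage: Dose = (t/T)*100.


T_allowed = 8 / 2^((81.9 - 90)/5) = 24.59 hr
Dose = 1.2 / 24.59 * 100 = 4.88 %


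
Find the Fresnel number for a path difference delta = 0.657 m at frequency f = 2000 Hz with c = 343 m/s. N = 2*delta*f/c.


N = 2*delta*f/c = 2*delta/lambda, where lambda = c/f
lambda = 343 / 2000 = 0.1715 m
N = 2 * 0.657 / 0.1715 = 7.6618


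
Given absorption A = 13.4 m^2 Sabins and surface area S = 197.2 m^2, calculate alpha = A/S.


Absorption coefficient = absorbed power / incident power
alpha = A / S = 13.4 / 197.2 = 0.067951


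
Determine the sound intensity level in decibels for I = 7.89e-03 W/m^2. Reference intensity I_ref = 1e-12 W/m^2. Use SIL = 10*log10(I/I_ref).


I / I_ref = 7.89e-03 / 1e-12 = 7.89e+09
SIL = 10 * log10(7.89e+09) = 98.971 dB


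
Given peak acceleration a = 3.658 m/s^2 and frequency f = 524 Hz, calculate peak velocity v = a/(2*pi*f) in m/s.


omega = 2*pi*f = 2*pi*524 = 3292.39 rad/s
v = a / omega = 3.658 / 3292.39 = 0.001111 m/s


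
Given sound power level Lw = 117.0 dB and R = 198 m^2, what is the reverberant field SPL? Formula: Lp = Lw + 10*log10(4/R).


4/R = 4/198 = 0.020202
Lp = 117.0 + 10*log10(0.020202) = 100.05 dB


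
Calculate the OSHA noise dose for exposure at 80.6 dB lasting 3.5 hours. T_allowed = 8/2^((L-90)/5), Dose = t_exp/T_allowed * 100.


T_allowed = 8 / 2^((80.6 - 90)/5) = 29.446 hr
Dose = 3.5 / 29.446 * 100 = 11.886 %


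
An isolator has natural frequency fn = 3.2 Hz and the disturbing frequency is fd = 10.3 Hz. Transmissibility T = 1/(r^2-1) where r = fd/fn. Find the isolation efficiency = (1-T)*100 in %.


r = 10.3 / 3.2 = 3.21875
r^2 - 1 = 3.21875^2 - 1 = 9.36035
T = 1/9.36035 = 0.106834
Efficiency = (1 - 0.106834)*100 = 89.317 %


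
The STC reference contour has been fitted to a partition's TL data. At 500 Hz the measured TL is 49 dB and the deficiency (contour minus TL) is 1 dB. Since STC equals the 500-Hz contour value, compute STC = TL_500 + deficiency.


By ASTM E413, STC = value of the fitted reference contour at 500 Hz.
Contour value at 500 Hz = TL_500 + deficiency = 49 + 1 = 50
STC = 50


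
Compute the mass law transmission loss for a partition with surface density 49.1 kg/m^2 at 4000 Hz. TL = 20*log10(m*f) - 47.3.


m * f = 49.1 * 4000 = 196400
20*log10(196400) = 105.863 dB
TL = 105.863 - 47.3 = 58.563 dB


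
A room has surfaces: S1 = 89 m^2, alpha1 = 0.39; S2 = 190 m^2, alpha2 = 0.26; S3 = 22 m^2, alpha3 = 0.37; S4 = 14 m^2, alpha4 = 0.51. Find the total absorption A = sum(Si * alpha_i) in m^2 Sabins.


89 * 0.39 = 34.71
190 * 0.26 = 49.4
22 * 0.37 = 8.14
14 * 0.51 = 7.14
A_total = 34.71 + 49.4 + 8.14 + 7.14 = 99.39 m^2


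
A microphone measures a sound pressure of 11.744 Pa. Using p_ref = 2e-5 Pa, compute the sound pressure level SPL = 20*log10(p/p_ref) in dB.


p / p_ref = 11.744 / 2e-5 = 587200
SPL = 20 * log10(587200) = 115.38 dB


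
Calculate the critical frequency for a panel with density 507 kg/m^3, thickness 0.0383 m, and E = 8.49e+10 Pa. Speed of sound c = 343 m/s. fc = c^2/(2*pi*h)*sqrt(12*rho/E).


12*rho/E = 12*507/8.49e+10 = 7.16608e-08
sqrt(12*rho/E) = sqrt(7.16608e-08) = 0.000267695
c^2/(2*pi*h) = 343^2/(2*pi*0.0383) = 488888
fc = 488888 * 0.000267695 = 130.87 Hz


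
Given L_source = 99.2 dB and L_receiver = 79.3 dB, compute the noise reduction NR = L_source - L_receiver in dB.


NR = L_source - L_receiver (difference between source and receiving room levels)
NR = 99.2 - 79.3 = 19.9 dB


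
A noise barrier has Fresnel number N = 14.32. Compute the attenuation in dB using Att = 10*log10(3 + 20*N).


3 + 20*N = 3 + 20*14.32 = 289.4
Att = 10*log10(289.4) = 24.615 dB


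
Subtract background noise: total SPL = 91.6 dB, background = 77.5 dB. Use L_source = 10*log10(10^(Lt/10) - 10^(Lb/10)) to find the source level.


10^(91.6/10) = 1.44544e+09
10^(77.5/10) = 5.62341e+07
Difference = 1.44544e+09 - 5.62341e+07 = 1.38921e+09
L_source = 10*log10(1.38921e+09) = 91.428 dB


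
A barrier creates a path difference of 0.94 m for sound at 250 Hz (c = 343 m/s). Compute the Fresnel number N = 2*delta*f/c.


N = 2*delta*f/c = 2*delta/lambda, where lambda = c/f
lambda = 343 / 250 = 1.372 m
N = 2 * 0.94 / 1.372 = 1.3703


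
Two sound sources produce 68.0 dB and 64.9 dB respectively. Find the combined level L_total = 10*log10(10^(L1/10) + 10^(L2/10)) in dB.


10^(68.0/10) = 6.30957e+06
10^(64.9/10) = 3.0903e+06
Sum = 6.30957e+06 + 3.0903e+06 = 9.39987e+06
L_total = 10*log10(9.39987e+06) = 69.731 dB


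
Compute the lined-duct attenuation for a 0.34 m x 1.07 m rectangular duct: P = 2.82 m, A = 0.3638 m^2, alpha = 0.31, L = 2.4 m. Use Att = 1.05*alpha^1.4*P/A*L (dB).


alpha^1.4 = 0.31^1.4 = 0.194047
Attenuation rate = 1.05 * alpha^1.4 * P / A
= 1.05 * 0.194047 * 2.82 / 0.3638 = 1.57937 dB/m
Total Att = 1.57937 * 2.4 = 3.7905 dB


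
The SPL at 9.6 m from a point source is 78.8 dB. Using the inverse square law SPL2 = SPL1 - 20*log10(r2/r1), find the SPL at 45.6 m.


r2/r1 = 45.6/9.6 = 4.75
Correction = 20*log10(4.75) = 13.5339 dB
SPL2 = 78.8 - 13.5339 = 65.266 dB


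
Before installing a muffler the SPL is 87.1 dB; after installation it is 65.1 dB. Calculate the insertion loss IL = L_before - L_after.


Insertion loss = SPL without muffler - SPL with muffler
IL = 87.1 - 65.1 = 22 dB


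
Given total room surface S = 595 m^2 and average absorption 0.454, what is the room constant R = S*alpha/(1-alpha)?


R = 595 * 0.454 / (1 - 0.454) = 494.74 m^2


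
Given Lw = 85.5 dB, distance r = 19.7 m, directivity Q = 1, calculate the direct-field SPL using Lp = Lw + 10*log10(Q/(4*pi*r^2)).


4*pi*r^2 = 4*pi*19.7^2 = 4876.88 m^2
Q / (4*pi*r^2) = 1 / 4876.88 = 0.000205049
Lp = 85.5 + 10*log10(0.000205049) = 48.619 dB


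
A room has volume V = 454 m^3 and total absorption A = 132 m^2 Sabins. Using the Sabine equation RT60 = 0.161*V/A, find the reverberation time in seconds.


RT60 = 0.161 * 454 / 132 = 0.55374 s


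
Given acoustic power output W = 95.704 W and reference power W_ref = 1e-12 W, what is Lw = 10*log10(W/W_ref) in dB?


W / W_ref = 95.704 / 1e-12 = 9.5704e+13
Lw = 10 * log10(9.5704e+13) = 139.81 dB


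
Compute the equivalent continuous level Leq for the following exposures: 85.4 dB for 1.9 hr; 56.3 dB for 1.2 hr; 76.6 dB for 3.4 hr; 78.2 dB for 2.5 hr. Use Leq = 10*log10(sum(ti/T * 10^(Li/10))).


T_total = 1.9 + 1.2 + 3.4 + 2.5 = 9.0 hr
(1.9/9.0) * 10^(85.4/10) = 7.32e+07
(1.2/9.0) * 10^(56.3/10) = 56877.3
(3.4/9.0) * 10^(76.6/10) = 1.72678e+07
(2.5/9.0) * 10^(78.2/10) = 1.83526e+07
Sum = 7.32e+07 + 56877.3 + 1.72678e+07 + 1.83526e+07 = 1.08877e+08
Leq = 10*log10(1.08877e+08) = 80.369 dB


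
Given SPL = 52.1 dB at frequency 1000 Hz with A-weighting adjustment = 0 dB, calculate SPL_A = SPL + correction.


A-weighting table: 1000 Hz -> 0 dB correction
SPL_A = SPL + correction = 52.1 + (0) = 52.1 dBA


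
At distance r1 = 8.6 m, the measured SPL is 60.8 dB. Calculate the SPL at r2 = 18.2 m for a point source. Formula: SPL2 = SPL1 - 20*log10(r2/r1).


r2/r1 = 18.2/8.6 = 2.11628
Correction = 20*log10(2.11628) = 6.51146 dB
SPL2 = 60.8 - 6.51146 = 54.289 dB


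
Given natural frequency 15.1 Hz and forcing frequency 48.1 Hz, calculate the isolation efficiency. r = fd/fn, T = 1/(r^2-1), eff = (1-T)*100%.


r = 48.1 / 15.1 = 3.18543
r^2 - 1 = 3.18543^2 - 1 = 9.14696
T = 1/9.14696 = 0.109326
Efficiency = (1 - 0.109326)*100 = 89.067 %


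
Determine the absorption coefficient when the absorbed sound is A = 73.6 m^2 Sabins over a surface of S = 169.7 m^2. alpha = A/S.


Absorption coefficient = absorbed power / incident power
alpha = A / S = 73.6 / 169.7 = 0.43371


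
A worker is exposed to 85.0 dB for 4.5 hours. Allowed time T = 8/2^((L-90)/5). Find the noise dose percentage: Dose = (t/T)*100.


T_allowed = 8 / 2^((85.0 - 90)/5) = 16 hr
Dose = 4.5 / 16 * 100 = 28.125 %


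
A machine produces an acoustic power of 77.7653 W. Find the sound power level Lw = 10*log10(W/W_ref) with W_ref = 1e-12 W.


W / W_ref = 77.7653 / 1e-12 = 7.77653e+13
Lw = 10 * log10(7.77653e+13) = 138.91 dB


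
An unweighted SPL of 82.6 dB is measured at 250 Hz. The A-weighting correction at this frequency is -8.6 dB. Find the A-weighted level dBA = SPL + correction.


A-weighting table: 250 Hz -> -8.6 dB correction
SPL_A = SPL + correction = 82.6 + (-8.6) = 74 dBA


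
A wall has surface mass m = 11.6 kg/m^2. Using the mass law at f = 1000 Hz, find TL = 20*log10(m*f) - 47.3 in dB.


m * f = 11.6 * 1000 = 11600
20*log10(11600) = 81.2892 dB
TL = 81.2892 - 47.3 = 33.989 dB


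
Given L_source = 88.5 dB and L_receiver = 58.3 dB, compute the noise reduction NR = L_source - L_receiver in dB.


NR = L_source - L_receiver (difference between source and receiving room levels)
NR = 88.5 - 58.3 = 30.2 dB


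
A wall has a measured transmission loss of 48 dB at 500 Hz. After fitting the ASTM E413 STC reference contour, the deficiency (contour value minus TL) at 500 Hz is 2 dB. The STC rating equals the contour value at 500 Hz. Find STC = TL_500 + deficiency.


By ASTM E413, STC = value of the fitted reference contour at 500 Hz.
Contour value at 500 Hz = TL_500 + deficiency = 48 + 2 = 50
STC = 50


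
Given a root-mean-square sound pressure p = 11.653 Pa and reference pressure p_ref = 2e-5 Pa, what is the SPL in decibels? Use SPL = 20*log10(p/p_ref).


p / p_ref = 11.653 / 2e-5 = 582650
SPL = 20 * log10(582650) = 115.31 dB


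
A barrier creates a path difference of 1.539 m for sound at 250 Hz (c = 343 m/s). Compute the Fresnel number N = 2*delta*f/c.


N = 2*delta*f/c = 2*delta/lambda, where lambda = c/f
lambda = 343 / 250 = 1.372 m
N = 2 * 1.539 / 1.372 = 2.2434


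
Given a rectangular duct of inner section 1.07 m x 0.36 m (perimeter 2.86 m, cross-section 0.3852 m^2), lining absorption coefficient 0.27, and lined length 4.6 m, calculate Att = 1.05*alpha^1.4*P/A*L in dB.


alpha^1.4 = 0.27^1.4 = 0.159922
Attenuation rate = 1.05 * alpha^1.4 * P / A
= 1.05 * 0.159922 * 2.86 / 0.3852 = 1.24674 dB/m
Total Att = 1.24674 * 4.6 = 5.735 dB


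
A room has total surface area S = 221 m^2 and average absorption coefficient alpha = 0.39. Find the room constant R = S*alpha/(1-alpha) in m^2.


R = 221 * 0.39 / (1 - 0.39) = 141.3 m^2


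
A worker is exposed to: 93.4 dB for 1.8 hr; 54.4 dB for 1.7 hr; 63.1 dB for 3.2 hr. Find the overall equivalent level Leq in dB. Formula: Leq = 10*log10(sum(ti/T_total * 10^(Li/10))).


T_total = 1.8 + 1.7 + 3.2 = 6.7 hr
(1.8/6.7) * 10^(93.4/10) = 5.87757e+08
(1.7/6.7) * 10^(54.4/10) = 69883.4
(3.2/6.7) * 10^(63.1/10) = 975158
Sum = 5.87757e+08 + 69883.4 + 975158 = 5.88802e+08
Leq = 10*log10(5.88802e+08) = 87.7 dB


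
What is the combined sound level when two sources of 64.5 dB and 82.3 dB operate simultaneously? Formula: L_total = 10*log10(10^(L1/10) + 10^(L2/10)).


10^(64.5/10) = 2.81838e+06
10^(82.3/10) = 1.69824e+08
Sum = 2.81838e+06 + 1.69824e+08 = 1.72642e+08
L_total = 10*log10(1.72642e+08) = 82.371 dB


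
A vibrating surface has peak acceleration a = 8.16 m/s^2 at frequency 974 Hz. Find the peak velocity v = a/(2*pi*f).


omega = 2*pi*f = 2*pi*974 = 6119.82 rad/s
v = a / omega = 8.16 / 6119.82 = 0.0013334 m/s


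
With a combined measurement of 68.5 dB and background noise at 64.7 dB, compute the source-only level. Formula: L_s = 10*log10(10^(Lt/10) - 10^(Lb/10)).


10^(68.5/10) = 7.07946e+06
10^(64.7/10) = 2.95121e+06
Difference = 7.07946e+06 - 2.95121e+06 = 4.12825e+06
L_source = 10*log10(4.12825e+06) = 66.158 dB


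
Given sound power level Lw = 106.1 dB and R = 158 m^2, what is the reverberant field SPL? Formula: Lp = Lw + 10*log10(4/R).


4/R = 4/158 = 0.0253165
Lp = 106.1 + 10*log10(0.0253165) = 90.134 dB


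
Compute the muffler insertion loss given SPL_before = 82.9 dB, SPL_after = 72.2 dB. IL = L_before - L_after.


Insertion loss = SPL without muffler - SPL with muffler
IL = 82.9 - 72.2 = 10.7 dB


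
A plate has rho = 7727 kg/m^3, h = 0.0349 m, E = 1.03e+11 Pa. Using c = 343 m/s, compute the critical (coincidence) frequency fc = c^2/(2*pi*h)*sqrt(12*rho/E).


12*rho/E = 12*7727/1.03e+11 = 9.00233e-07
sqrt(12*rho/E) = sqrt(9.00233e-07) = 0.000948806
c^2/(2*pi*h) = 343^2/(2*pi*0.0349) = 536516
fc = 536516 * 0.000948806 = 509.05 Hz


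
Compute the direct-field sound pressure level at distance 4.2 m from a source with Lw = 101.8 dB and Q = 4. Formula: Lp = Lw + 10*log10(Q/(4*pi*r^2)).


4*pi*r^2 = 4*pi*4.2^2 = 221.671 m^2
Q / (4*pi*r^2) = 4 / 221.671 = 0.0180448
Lp = 101.8 + 10*log10(0.0180448) = 84.364 dB


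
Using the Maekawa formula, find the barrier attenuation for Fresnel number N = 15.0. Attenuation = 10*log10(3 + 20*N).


3 + 20*N = 3 + 20*15.0 = 303
Att = 10*log10(303) = 24.814 dB


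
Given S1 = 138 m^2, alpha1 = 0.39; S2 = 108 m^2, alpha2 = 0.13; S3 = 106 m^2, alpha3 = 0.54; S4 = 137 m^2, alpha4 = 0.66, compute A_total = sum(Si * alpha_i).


138 * 0.39 = 53.82
108 * 0.13 = 14.04
106 * 0.54 = 57.24
137 * 0.66 = 90.42
A_total = 53.82 + 14.04 + 57.24 + 90.42 = 215.52 m^2


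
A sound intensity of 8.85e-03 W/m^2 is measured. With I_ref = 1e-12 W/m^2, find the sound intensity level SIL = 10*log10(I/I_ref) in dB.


I / I_ref = 8.85e-03 / 1e-12 = 8.85e+09
SIL = 10 * log10(8.85e+09) = 99.469 dB


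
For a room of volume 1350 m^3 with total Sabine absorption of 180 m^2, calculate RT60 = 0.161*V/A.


RT60 = 0.161 * 1350 / 180 = 1.2075 s


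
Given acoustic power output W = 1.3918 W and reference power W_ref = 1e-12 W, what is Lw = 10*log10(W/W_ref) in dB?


W / W_ref = 1.3918 / 1e-12 = 1.3918e+12
Lw = 10 * log10(1.3918e+12) = 121.44 dB


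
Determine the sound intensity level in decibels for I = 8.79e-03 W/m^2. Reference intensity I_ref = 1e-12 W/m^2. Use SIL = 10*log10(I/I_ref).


I / I_ref = 8.79e-03 / 1e-12 = 8.79e+09
SIL = 10 * log10(8.79e+09) = 99.44 dB


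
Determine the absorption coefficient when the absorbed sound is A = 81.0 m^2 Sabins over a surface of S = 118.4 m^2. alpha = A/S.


Absorption coefficient = absorbed power / incident power
alpha = A / S = 81.0 / 118.4 = 0.68412


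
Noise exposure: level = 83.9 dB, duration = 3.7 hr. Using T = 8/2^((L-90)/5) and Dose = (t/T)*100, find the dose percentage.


T_allowed = 8 / 2^((83.9 - 90)/5) = 18.6357 hr
Dose = 3.7 / 18.6357 * 100 = 19.854 %


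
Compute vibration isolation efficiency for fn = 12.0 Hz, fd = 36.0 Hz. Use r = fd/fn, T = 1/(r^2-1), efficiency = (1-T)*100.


r = 36.0 / 12.0 = 3
r^2 - 1 = 3^2 - 1 = 8
T = 1/8 = 0.125
Efficiency = (1 - 0.125)*100 = 87.5 %


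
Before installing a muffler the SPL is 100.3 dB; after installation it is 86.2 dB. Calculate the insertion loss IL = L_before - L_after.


Insertion loss = SPL without muffler - SPL with muffler
IL = 100.3 - 86.2 = 14.1 dB


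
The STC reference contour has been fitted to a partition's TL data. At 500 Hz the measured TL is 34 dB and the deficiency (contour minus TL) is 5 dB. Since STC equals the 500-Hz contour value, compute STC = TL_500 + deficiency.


By ASTM E413, STC = value of the fitted reference contour at 500 Hz.
Contour value at 500 Hz = TL_500 + deficiency = 34 + 5 = 39
STC = 39


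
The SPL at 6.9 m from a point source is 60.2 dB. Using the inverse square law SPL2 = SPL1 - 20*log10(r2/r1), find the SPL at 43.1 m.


r2/r1 = 43.1/6.9 = 6.24638
Correction = 20*log10(6.24638) = 15.9126 dB
SPL2 = 60.2 - 15.9126 = 44.287 dB


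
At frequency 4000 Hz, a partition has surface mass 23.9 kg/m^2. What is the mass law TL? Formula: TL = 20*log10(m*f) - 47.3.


m * f = 23.9 * 4000 = 95600
20*log10(95600) = 99.6092 dB
TL = 99.6092 - 47.3 = 52.309 dB


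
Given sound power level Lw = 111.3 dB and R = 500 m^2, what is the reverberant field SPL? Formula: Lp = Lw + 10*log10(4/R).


4/R = 4/500 = 0.008
Lp = 111.3 + 10*log10(0.008) = 90.331 dB


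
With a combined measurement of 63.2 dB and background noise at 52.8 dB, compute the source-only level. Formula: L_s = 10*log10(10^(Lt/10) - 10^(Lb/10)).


10^(63.2/10) = 2.0893e+06
10^(52.8/10) = 190546
Difference = 2.0893e+06 - 190546 = 1.89875e+06
L_source = 10*log10(1.89875e+06) = 62.785 dB


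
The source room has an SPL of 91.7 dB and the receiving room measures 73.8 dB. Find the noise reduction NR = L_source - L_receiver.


NR = L_source - L_receiver (difference between source and receiving room levels)
NR = 91.7 - 73.8 = 17.9 dB


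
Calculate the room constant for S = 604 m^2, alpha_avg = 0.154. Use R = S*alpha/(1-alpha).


R = 604 * 0.154 / (1 - 0.154) = 109.95 m^2


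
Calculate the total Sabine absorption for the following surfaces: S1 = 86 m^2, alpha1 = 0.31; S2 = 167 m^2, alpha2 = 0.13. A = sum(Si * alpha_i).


86 * 0.31 = 26.66
167 * 0.13 = 21.71
A_total = 26.66 + 21.71 = 48.37 m^2


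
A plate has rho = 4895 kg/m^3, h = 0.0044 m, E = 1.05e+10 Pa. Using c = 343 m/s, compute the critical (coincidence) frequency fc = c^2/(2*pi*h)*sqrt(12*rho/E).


12*rho/E = 12*4895/1.05e+10 = 5.59429e-06
sqrt(12*rho/E) = sqrt(5.59429e-06) = 0.00236523
c^2/(2*pi*h) = 343^2/(2*pi*0.0044) = 4.25555e+06
fc = 4.25555e+06 * 0.00236523 = 10065 Hz
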